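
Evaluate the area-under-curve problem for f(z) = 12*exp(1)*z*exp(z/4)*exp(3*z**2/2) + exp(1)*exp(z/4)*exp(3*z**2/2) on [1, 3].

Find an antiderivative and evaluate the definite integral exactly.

The substitution u = 3*z**2/2 + z/4 + 1 works: f is exactly (dF/du)*(du/dz) for that inner function.
F(z) = 4*exp(3*z**2/2 + z/4 + 1) is an antiderivative of f.
Check: d/dz[4*exp(3*z**2/2 + z/4 + 1)] = 12*exp(1)*z*exp(z/4)*exp(3*z**2/2) + exp(1)*exp(z/4)*exp(3*z**2/2) = f(z).
F(3) = 4*exp(61/4); F(1) = 4*exp(11/4).
Integral = F(3) - F(1) = -4*exp(11/4) + 4*exp(61/4).

Antiderivative: F(z) = 4*exp(3*z**2/2 + z/4 + 1); value = -4*exp(11/4) + 4*exp(61/4)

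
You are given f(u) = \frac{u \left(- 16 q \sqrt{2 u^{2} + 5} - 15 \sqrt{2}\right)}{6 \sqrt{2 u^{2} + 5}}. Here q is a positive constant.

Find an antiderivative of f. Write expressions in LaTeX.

An antiderivative is F(u) = \frac{\sqrt{2} \left(- 8 \sqrt{2} q u^{2} - 15 \sqrt{2 u^{2} + 5}\right)}{12}.

A candidate is checked by its d/du: the result must match f(u).
Check: d/du[\frac{\sqrt{2} \left(- 8 \sqrt{2} q u^{2} - 15 \sqrt{2 u^{2} + 5}\right)}{12}] = \frac{- 16 q u \sqrt{2 u^{2} + 5} - 15 \sqrt{2} u}{6 \sqrt{2 u^{2} + 5}}, which equals f(u).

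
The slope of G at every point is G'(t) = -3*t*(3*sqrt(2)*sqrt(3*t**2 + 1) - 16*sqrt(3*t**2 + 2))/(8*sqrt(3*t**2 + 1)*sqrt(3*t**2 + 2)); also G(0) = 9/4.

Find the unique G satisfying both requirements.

G(t) = (16*sqrt(3*t**2 + 1) - 3*sqrt(2)*sqrt(3*t**2 + 2) + 8)/8

Since d/dt undoes antidifferentiation here, G(t) must give back the stated G'(t).
A general antiderivative is -3*sqrt(3*t**2/2 + 1)/4 + 2*sqrt(3*t**2 + 1) + C.
The condition gives C = 9/4 - (5/4) = 1.
So G(t) = (16*sqrt(3*t**2 + 1) - 3*sqrt(2)*sqrt(3*t**2 + 2) + 8)/8.
Check: d/dt[(16*sqrt(3*t**2 + 1) - 3*sqrt(2)*sqrt(3*t**2 + 2) + 8)/8] = (-9*sqrt(2)*t*sqrt(3*t**2 + 1) + 48*t*sqrt(3*t**2 + 2))/(8*sqrt(3*t**2 + 1)*sqrt(3*t**2 + 2)), which equals G'(t).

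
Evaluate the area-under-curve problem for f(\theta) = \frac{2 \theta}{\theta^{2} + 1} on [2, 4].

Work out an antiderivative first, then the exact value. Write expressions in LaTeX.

The substitution u = 2 \theta^{2} + 2 works: f is exactly (dF/du)*(du/d\theta) for that inner function.
F(\theta) = \log{\left(2 \theta^{2} + 2 \right)} is an antiderivative of f.
Check: d/d\theta[\log{\left(2 \theta^{2} + 2 \right)}] = \frac{2 \theta}{\theta^{2} + 1} = f(\theta).
F(4) = \log{\left(34 \right)}; F(2) = \log{\left(10 \right)}.
Integral = F(4) - F(2) = - \log{\left(10 \right)} + \log{\left(34 \right)}.

Antiderivative: F(\theta) = \log{\left(2 \theta^{2} + 2 \right)}; value = - \log{\left(10 \right)} + \log{\left(34 \right)}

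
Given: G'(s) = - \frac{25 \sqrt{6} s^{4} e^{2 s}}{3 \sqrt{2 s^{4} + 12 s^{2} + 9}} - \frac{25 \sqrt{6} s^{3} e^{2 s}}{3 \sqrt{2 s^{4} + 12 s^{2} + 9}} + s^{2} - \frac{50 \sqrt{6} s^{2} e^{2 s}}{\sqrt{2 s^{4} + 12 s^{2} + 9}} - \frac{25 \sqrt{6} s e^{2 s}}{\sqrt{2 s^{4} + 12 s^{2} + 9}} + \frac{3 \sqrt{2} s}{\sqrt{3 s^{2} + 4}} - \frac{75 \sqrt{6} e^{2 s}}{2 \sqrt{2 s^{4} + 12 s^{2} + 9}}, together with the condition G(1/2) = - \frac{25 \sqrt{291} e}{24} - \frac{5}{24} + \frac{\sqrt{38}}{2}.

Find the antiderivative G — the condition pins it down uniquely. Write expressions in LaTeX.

G(s) = \frac{s^{3}}{3} + 2 \sqrt{\frac{3 s^{2}}{2} + 2} - \frac{25 \sqrt{\frac{s^{4}}{3} + 2 s^{2} + \frac{3}{2}} e^{2 s}}{2} - \frac{1}{4}

The integrand splits into summands that can be handled one at a time.
A general antiderivative is \frac{s^{3}}{3} + 2 \sqrt{\frac{3 s^{2}}{2} + 2} - \frac{25 \sqrt{\frac{s^{4}}{3} + 2 s^{2} + \frac{3}{2}} e^{2 s}}{2} - \frac{1}{4} + C.
The condition gives C = - \frac{25 \sqrt{291} e}{24} - \frac{5}{24} + \frac{\sqrt{38}}{2} - (- \frac{25 \sqrt{291} e}{24} - \frac{5}{24} + \frac{\sqrt{38}}{2}) = 0.
So G(s) = \frac{s^{3}}{3} + 2 \sqrt{\frac{3 s^{2}}{2} + 2} - \frac{25 \sqrt{\frac{s^{4}}{3} + 2 s^{2} + \frac{3}{2}} e^{2 s}}{2} - \frac{1}{4}.
Check: d/ds[\frac{s^{3}}{3} + 2 \sqrt{\frac{3 s^{2}}{2} + 2} - \frac{25 \sqrt{\frac{s^{4}}{3} + 2 s^{2} + \frac{3}{2}} e^{2 s}}{2} - \frac{1}{4}] = \frac{\sqrt{6} \left(- 50 s^{4} \sqrt{3 s^{2} + 4} e^{2 s} - 50 s^{3} \sqrt{3 s^{2} + 4} e^{2 s} + \sqrt{6} s^{2} \sqrt{3 s^{2} + 4} \sqrt{2 s^{4} + 12 s^{2} + 9} - 300 s^{2} \sqrt{3 s^{2} + 4} e^{2 s} - 150 s \sqrt{3 s^{2} + 4} e^{2 s} + 6 \sqrt{3} s \sqrt{2 s^{4} + 12 s^{2} + 9} - 225 \sqrt{3 s^{2} + 4} e^{2 s}\right)}{6 \sqrt{3 s^{2} + 4} \sqrt{2 s^{4} + 12 s^{2} + 9}}, which equals G'(s).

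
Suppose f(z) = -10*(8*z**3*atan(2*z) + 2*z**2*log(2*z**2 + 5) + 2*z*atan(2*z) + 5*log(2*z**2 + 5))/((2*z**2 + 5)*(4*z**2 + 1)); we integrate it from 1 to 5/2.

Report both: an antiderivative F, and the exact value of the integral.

f has the shape u'v + uv' for u = -5*atan(2*z) and v = log(2*z**2 + 5) — it is the derivative of the product u*v.
F(z) = -5*log(2*z**2 + 5)*atan(2*z) is an antiderivative of f.
Check: d/dz[-5*log(2*z**2 + 5)*atan(2*z)] = (-80*z**3*atan(2*z) - 20*z**2*log(2*z**2 + 5) - 20*z*atan(2*z) - 50*log(2*z**2 + 5))/(8*z**4 + 22*z**2 + 5), which equals f(z).
F(5/2) = -5*log(35/2)*atan(5); F(1) = -5*log(7)*atan(2).
Integral = F(5/2) - F(1) = -5*log(35/2)*atan(5) + 5*log(7)*atan(2).

Antiderivative: F(z) = -5*log(2*z**2 + 5)*atan(2*z); value = -5*log(35/2)*atan(5) + 5*log(7)*atan(2)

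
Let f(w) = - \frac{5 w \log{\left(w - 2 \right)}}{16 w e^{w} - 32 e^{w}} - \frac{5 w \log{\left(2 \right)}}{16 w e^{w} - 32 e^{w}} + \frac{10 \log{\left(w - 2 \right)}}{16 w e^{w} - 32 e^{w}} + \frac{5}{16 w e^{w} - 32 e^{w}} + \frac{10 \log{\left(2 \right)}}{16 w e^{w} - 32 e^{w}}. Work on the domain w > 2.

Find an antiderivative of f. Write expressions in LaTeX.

An antiderivative is F(w) = \frac{\left(5 \log{\left(w - 2 \right)} + 5 \log{\left(2 \right)}\right) e^{- w}}{16}.

Recognize the product-rule pattern: f = u'v + uv' with u = \frac{5 e^{- w}}{16}, v = \log{\left(2 w - 4 \right)}, so integration by parts undoes it.
Check: d/dw[\frac{\left(5 \log{\left(w - 2 \right)} + 5 \log{\left(2 \right)}\right) e^{- w}}{16}] = \frac{- 5 w \log{\left(w - 2 \right)} - 5 w \log{\left(2 \right)} + 10 \log{\left(w - 2 \right)} + 5 + 10 \log{\left(2 \right)}}{16 w e^{w} - 32 e^{w}}, which equals f(w).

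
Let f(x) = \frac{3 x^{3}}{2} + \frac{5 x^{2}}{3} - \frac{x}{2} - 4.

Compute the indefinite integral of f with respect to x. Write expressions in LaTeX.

Integrate term by term and add the pieces.
Check: d/dx[\frac{3 x^{4}}{8} + \frac{5 x^{3}}{9} - \frac{x^{2}}{4} - 4 x] = \frac{3 x^{3}}{2} + \frac{5 x^{2}}{3} - \frac{x}{2} - 4 = f(x).

F(x) = \frac{3 x^{4}}{8} + \frac{5 x^{3}}{9} - \frac{x^{2}}{4} - 4 x + C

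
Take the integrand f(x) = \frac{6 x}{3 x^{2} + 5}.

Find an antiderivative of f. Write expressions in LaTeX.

The substitution u = \frac{3 x^{2}}{2} + \frac{5}{2} works: f is exactly (dF/du)*(du/dx) for that inner function.
Check: d/dx[\log{\left(\frac{3 x^{2}}{2} + \frac{5}{2} \right)}] = \frac{6 x}{3 x^{2} + 5} = f(x).

An antiderivative is F(x) = \log{\left(\frac{3 x^{2}}{2} + \frac{5}{2} \right)}.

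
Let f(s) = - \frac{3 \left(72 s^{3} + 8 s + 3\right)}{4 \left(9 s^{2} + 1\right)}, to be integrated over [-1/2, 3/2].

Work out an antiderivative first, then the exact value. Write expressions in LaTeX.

Antiderivative: F(s) = \frac{3 \left(- 4 s^{2} - \operatorname{atan}{\left(3 s \right)}\right)}{4}; value = -6 - \frac{3 \operatorname{atan}{\left(\frac{9}{2} \right)}}{4} - \frac{3 \operatorname{atan}{\left(\frac{3}{2} \right)}}{4}

For F(s) to be correct the identity F'(s) - f(s) = 0 must hold.
F(s) = \frac{3 \left(- 4 s^{2} - \operatorname{atan}{\left(3 s \right)}\right)}{4} is an antiderivative of f.
Check: d/ds[\frac{3 \left(- 4 s^{2} - \operatorname{atan}{\left(3 s \right)}\right)}{4}] = \frac{- 216 s^{3} - 24 s - 9}{36 s^{2} + 4}, which equals f(s).
F(3/2) = - \frac{27}{4} - \frac{3 \operatorname{atan}{\left(\frac{9}{2} \right)}}{4}; F(-1/2) = - \frac{3}{4} + \frac{3 \operatorname{atan}{\left(\frac{3}{2} \right)}}{4}.
Integral = F(3/2) - F(-1/2) = -6 - \frac{3 \operatorname{atan}{\left(\frac{9}{2} \right)}}{4} - \frac{3 \operatorname{atan}{\left(\frac{3}{2} \right)}}{4}.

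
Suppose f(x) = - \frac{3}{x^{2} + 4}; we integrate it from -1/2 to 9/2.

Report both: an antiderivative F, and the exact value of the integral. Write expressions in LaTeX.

Antiderivative: F(x) = - \frac{3 \operatorname{atan}{\left(\frac{x}{2} \right)}}{2}; value = - \frac{3 \operatorname{atan}{\left(\frac{9}{4} \right)}}{2} - \frac{3 \operatorname{atan}{\left(\frac{1}{4} \right)}}{2}

Whatever form F(x) takes, F'(x) = f(x) is non-negotiable.
F(x) = - \frac{3 \operatorname{atan}{\left(\frac{x}{2} \right)}}{2} is an antiderivative of f.
Check: d/dx[- \frac{3 \operatorname{atan}{\left(\frac{x}{2} \right)}}{2}] = - \frac{3}{x^{2} + 4} = f(x).
F(9/2) = - \frac{3 \operatorname{atan}{\left(\frac{9}{4} \right)}}{2}; F(-1/2) = \frac{3 \operatorname{atan}{\left(\frac{1}{4} \right)}}{2}.
Integral = F(9/2) - F(-1/2) = - \frac{3 \operatorname{atan}{\left(\frac{9}{4} \right)}}{2} - \frac{3 \operatorname{atan}{\left(\frac{1}{4} \right)}}{2}.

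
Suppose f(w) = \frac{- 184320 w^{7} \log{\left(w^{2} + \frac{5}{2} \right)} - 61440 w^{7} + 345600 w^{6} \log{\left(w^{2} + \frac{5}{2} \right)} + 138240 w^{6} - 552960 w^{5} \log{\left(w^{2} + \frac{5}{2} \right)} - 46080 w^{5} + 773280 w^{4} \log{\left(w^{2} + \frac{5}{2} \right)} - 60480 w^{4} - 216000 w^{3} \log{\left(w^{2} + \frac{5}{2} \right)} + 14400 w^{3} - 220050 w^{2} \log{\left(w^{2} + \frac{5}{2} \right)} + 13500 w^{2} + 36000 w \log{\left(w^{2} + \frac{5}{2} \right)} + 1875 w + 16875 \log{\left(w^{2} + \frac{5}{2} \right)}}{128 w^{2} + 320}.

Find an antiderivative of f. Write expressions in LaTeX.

Recognize the product-rule pattern: f = u'v + uv' with u = - \frac{15 \left(4 w^{2} - 3 w - \frac{5}{4}\right)^{3}}{4}, v = \log{\left(w^{2} + \frac{5}{2} \right)}, so integration by parts undoes it.
Check: d/dw[- \frac{15 \left(4 w^{2} - 3 w - \frac{5}{4}\right)^{3} \log{\left(w^{2} + \frac{5}{2} \right)}}{4}] = \frac{- 184320 w^{7} \log{\left(w^{2} + \frac{5}{2} \right)} - 61440 w^{7} + 345600 w^{6} \log{\left(w^{2} + \frac{5}{2} \right)} + 138240 w^{6} - 552960 w^{5} \log{\left(w^{2} + \frac{5}{2} \right)} - 46080 w^{5} + 773280 w^{4} \log{\left(w^{2} + \frac{5}{2} \right)} - 60480 w^{4} - 216000 w^{3} \log{\left(w^{2} + \frac{5}{2} \right)} + 14400 w^{3} - 220050 w^{2} \log{\left(w^{2} + \frac{5}{2} \right)} + 13500 w^{2} + 36000 w \log{\left(w^{2} + \frac{5}{2} \right)} + 1875 w + 16875 \log{\left(w^{2} + \frac{5}{2} \right)}}{128 w^{2} + 320} = f(w).

An antiderivative is F(w) = - \frac{15 \left(4 w^{2} - 3 w - \frac{5}{4}\right)^{3} \log{\left(w^{2} + \frac{5}{2} \right)}}{4}.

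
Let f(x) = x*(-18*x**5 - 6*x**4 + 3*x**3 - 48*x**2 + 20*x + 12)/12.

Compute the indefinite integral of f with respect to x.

Recover f(x) by differentiating a candidate F(x); any mismatch rules it out.
Check: d/dx[-3*x**7/14 - x**6/12 + x**5/20 - x**4 + 5*x**3/9 + x**2/2] = -3*x**6/2 - x**5/2 + x**4/4 - 4*x**3 + 5*x**2/3 + x, which equals f(x).

F(x) = -3*x**7/14 - x**6/12 + x**5/20 - x**4 + 5*x**3/9 + x**2/2 + C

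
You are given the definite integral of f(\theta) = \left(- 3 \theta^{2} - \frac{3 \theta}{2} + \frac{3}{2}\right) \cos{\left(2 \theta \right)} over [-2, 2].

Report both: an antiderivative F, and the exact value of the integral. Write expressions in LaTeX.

A candidate is checked by its d/d\theta: the result must match f(\theta).
F(\theta) = - \frac{3 \left(4 \theta^{2} \sin{\left(2 \theta \right)} + 2 \theta \sin{\left(2 \theta \right)} + 4 \theta \cos{\left(2 \theta \right)} - 4 \sin{\left(2 \theta \right)} + \cos{\left(2 \theta \right)}\right)}{8} is an antiderivative of f.
Check: d/d\theta[- \frac{3 \left(4 \theta^{2} \sin{\left(2 \theta \right)} + 2 \theta \sin{\left(2 \theta \right)} + 4 \theta \cos{\left(2 \theta \right)} - 4 \sin{\left(2 \theta \right)} + \cos{\left(2 \theta \right)}\right)}{8}] = - 3 \theta^{2} \cos{\left(2 \theta \right)} - \frac{3 \theta \cos{\left(2 \theta \right)}}{2} + \frac{3 \cos{\left(2 \theta \right)}}{2}, which equals f(\theta).
F(2) = - \frac{27 \cos{\left(4 \right)}}{8} - 6 \sin{\left(4 \right)}; F(-2) = 3 \sin{\left(4 \right)} + \frac{21 \cos{\left(4 \right)}}{8}.
Integral = F(2) - F(-2) = - 6 \cos{\left(4 \right)} - 9 \sin{\left(4 \right)}.

Antiderivative: F(\theta) = - \frac{3 \left(4 \theta^{2} \sin{\left(2 \theta \right)} + 2 \theta \sin{\left(2 \theta \right)} + 4 \theta \cos{\left(2 \theta \right)} - 4 \sin{\left(2 \theta \right)} + \cos{\left(2 \theta \right)}\right)}{8}; value = - 6 \cos{\left(4 \right)} - 9 \sin{\left(4 \right)}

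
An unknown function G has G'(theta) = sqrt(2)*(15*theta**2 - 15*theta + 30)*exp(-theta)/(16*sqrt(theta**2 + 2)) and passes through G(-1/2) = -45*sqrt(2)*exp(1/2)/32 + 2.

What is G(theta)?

G'(theta) has the shape u'v + uv' for u = -15*sqrt(theta**2/2 + 1)/8 and v = exp(-theta) — it is the derivative of the product u*v.
A general antiderivative is -15*sqrt(theta**2/2 + 1)*exp(-theta)/8 + C.
The condition gives C = -45*sqrt(2)*exp(1/2)/32 + 2 - (-45*sqrt(2)*exp(1/2)/32) = 2.
So G(theta) = -15*sqrt(theta**2/2 + 1)*exp(-theta)/8 + 2.
Check: d/dtheta[-15*sqrt(theta**2/2 + 1)*exp(-theta)/8 + 2] = sqrt(2)*(15*theta**2 - 15*theta + 30)*exp(-theta)/(16*sqrt(theta**2 + 2)) = G'(theta).

G(theta) = -15*sqrt(theta**2/2 + 1)*exp(-theta)/8 + 2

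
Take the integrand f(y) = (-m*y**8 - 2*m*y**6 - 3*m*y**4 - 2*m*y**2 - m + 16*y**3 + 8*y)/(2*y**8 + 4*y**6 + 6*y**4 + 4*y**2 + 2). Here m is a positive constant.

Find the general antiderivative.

F(y) = (-m*y**5 - m*y**3 - m*y - 4)/(2*y**4 + 2*y**2 + 2) + C

For F(y) to be correct the identity F'(y) - f(y) = 0 must hold.
Check: d/dy[(-m*y**5 - m*y**3 - m*y - 4)/(2*y**4 + 2*y**2 + 2)] = (-m*y**8 - 2*m*y**6 - 3*m*y**4 - 2*m*y**2 - m + 16*y**3 + 8*y)/(2*y**8 + 4*y**6 + 6*y**4 + 4*y**2 + 2) = f(y).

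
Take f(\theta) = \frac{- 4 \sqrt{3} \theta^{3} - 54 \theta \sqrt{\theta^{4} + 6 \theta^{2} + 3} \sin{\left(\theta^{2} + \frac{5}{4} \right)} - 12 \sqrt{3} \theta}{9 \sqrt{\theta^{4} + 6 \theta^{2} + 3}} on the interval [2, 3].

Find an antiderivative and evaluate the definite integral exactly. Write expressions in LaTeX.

Antiderivative: F(\theta) = - \frac{2 \sqrt{\frac{\theta^{4}}{3} + 2 \theta^{2} + 1}}{3} + 3 \cos{\left(\theta^{2} + \frac{5}{4} \right)}; value = - \frac{2 \sqrt{46}}{3} + 3 \cos{\left(\frac{41}{4} \right)} - 3 \cos{\left(\frac{21}{4} \right)} + \frac{2 \sqrt{129}}{9}

A first test for any F(\theta): its \theta-derivative must equal f(\theta) identically.
F(\theta) = - \frac{2 \sqrt{\frac{\theta^{4}}{3} + 2 \theta^{2} + 1}}{3} + 3 \cos{\left(\theta^{2} + \frac{5}{4} \right)} is an antiderivative of f.
Check: d/d\theta[- \frac{2 \sqrt{\frac{\theta^{4}}{3} + 2 \theta^{2} + 1}}{3} + 3 \cos{\left(\theta^{2} + \frac{5}{4} \right)}] = \frac{- 4 \sqrt{3} \theta^{3} - 54 \theta \sqrt{\theta^{4} + 6 \theta^{2} + 3} \sin{\left(\theta^{2} + \frac{5}{4} \right)} - 12 \sqrt{3} \theta}{9 \sqrt{\theta^{4} + 6 \theta^{2} + 3}} = f(\theta).
F(3) = - \frac{2 \sqrt{46}}{3} + 3 \cos{\left(\frac{41}{4} \right)}; F(2) = - \frac{2 \sqrt{129}}{9} + 3 \cos{\left(\frac{21}{4} \right)}.
Integral = F(3) - F(2) = - \frac{2 \sqrt{46}}{3} + 3 \cos{\left(\frac{41}{4} \right)} - 3 \cos{\left(\frac{21}{4} \right)} + \frac{2 \sqrt{129}}{9}.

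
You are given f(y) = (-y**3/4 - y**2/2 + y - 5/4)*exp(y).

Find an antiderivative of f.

f has the shape u'v + uv' for u = -y**3/4 + y**2/4 + y/2 - 7/4 and v = exp(y) — it is the derivative of the product u*v.
Check: d/dy[-y**3*exp(y)/4 + y**2*exp(y)/4 + y*exp(y)/2 - 7*exp(y)/4] = -y**3*exp(y)/4 - y**2*exp(y)/2 + y*exp(y) - 5*exp(y)/4, which equals f(y).

An antiderivative is F(y) = -y**3*exp(y)/4 + y**2*exp(y)/4 + y*exp(y)/2 - 7*exp(y)/4.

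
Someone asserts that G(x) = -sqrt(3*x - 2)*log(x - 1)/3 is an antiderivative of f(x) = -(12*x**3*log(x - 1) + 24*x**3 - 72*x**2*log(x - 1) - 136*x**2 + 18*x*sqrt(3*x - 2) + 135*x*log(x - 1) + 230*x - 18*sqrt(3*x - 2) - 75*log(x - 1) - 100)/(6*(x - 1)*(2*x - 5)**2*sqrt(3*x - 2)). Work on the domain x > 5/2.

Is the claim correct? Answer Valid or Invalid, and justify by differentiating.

d/dx[G] = (-3*x*log(x - 1) - 6*x + 3*log(x - 1) + 4)/(6*x*sqrt(3*x - 2) - 6*sqrt(3*x - 2))
d/dx[G] - f(x) = 3/(4*x**2 - 20*x + 25) != 0.

Invalid: d/dx[G] - f = 3/(4*x**2 - 20*x + 25), which is not 0.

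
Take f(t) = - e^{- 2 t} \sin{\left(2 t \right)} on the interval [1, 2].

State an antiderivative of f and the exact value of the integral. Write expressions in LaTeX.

Antiderivative: F(t) = \frac{\left(\sin{\left(2 t \right)} + \cos{\left(2 t \right)}\right) e^{- 2 t}}{4}; value = - \frac{\sin{\left(2 \right)}}{4 e^{2}} + \frac{\sin{\left(4 \right)}}{4 e^{4}} + \frac{\cos{\left(4 \right)}}{4 e^{4}} - \frac{\cos{\left(2 \right)}}{4 e^{2}}

Recover f(t) by differentiating a candidate F(t); any mismatch rules it out.
F(t) = \frac{\left(\sin{\left(2 t \right)} + \cos{\left(2 t \right)}\right) e^{- 2 t}}{4} is an antiderivative of f.
Check: d/dt[\frac{\left(\sin{\left(2 t \right)} + \cos{\left(2 t \right)}\right) e^{- 2 t}}{4}] = - e^{- 2 t} \sin{\left(2 t \right)} = f(t).
F(2) = \frac{\sin{\left(4 \right)}}{4 e^{4}} + \frac{\cos{\left(4 \right)}}{4 e^{4}}; F(1) = \frac{\cos{\left(2 \right)}}{4 e^{2}} + \frac{\sin{\left(2 \right)}}{4 e^{2}}.
Integral = F(2) - F(1) = - \frac{\sin{\left(2 \right)}}{4 e^{2}} + \frac{\sin{\left(4 \right)}}{4 e^{4}} + \frac{\cos{\left(4 \right)}}{4 e^{4}} - \frac{\cos{\left(2 \right)}}{4 e^{2}}.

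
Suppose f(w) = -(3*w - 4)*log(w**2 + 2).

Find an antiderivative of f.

An antiderivative is F(w) = 3*w**2/2 - 8*w + (-3*w**2/2 + 4*w)*log(w**2 + 2) - 3*log(w**2 + 2) + 8*sqrt(2)*atan(sqrt(2)*w/2).

Whatever form F(w) takes, F'(w) = f(w) is non-negotiable.
Check: d/dw[3*w**2/2 - 8*w + (-3*w**2/2 + 4*w)*log(w**2 + 2) - 3*log(w**2 + 2) + 8*sqrt(2)*atan(sqrt(2)*w/2)] = -3*w*log(w**2 + 2) + 4*log(w**2 + 2), which equals f(w).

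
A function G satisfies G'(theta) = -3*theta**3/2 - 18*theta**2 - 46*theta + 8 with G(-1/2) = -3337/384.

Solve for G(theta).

G'(theta) matches the chain-rule pattern g'(h)*h' with inner function h(theta) = -theta**2/2 - 4*theta + 2/3; substituting u = h(theta) collapses the integral.
A general antiderivative is -3*(-theta**2/2 - 4*theta + 2/3)**2/2 + C.
The condition gives C = -3337/384 - (-3721/384) = 1.
So G(theta) = -3*theta**4/8 - 6*theta**3 - 23*theta**2 + 8*theta + 1/3.
Check: d/dtheta[-3*theta**4/8 - 6*theta**3 - 23*theta**2 + 8*theta + 1/3] = -3*theta**3/2 - 18*theta**2 - 46*theta + 8 = G'(theta).

G(theta) = -3*theta**4/8 - 6*theta**3 - 23*theta**2 + 8*theta + 1/3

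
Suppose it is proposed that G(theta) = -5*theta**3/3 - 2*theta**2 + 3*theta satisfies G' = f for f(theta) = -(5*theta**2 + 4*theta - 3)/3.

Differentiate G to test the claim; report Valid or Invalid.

Invalid: d/dtheta[G] - f = -10*theta**2/3 - 8*theta/3 + 2, which is not 0.

d/dtheta[G] = -5*theta**2 - 4*theta + 3
d/dtheta[G] - f(theta) = -10*theta**2/3 - 8*theta/3 + 2 != 0.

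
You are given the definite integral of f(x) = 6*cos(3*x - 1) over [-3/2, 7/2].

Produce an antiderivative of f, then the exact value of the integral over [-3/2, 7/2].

Antiderivative: F(x) = 2*sin(3*x - 1); value = 2*sin(11/2) + 2*sin(19/2)

Any candidate F(x) must reproduce f(x) exactly when differentiated.
F(x) = 2*sin(3*x - 1) is an antiderivative of f.
Check: d/dx[2*sin(3*x - 1)] = 6*cos(3*x - 1) = f(x).
F(7/2) = 2*sin(19/2); F(-3/2) = -2*sin(11/2).
Integral = F(7/2) - F(-3/2) = 2*sin(11/2) + 2*sin(19/2).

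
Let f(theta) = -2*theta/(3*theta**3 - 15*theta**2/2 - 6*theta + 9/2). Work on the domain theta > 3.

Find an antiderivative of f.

Factor the denominator (3*(theta - 3)*(theta + 1)*(2*theta - 1)) and decompose: f = 8/(45*(2*theta - 1)) + 1/(9*(theta + 1)) - 1/(5*(theta - 3)); each piece integrates to a log, atan, or power term.
Check: d/dtheta[-log(theta - 3)/5 + 4*log(theta - 1/2)/45 + log(theta + 1)/9] = -4*theta/(6*theta**3 - 15*theta**2 - 12*theta + 9), which equals f(theta).

An antiderivative is F(theta) = -log(theta - 3)/5 + 4*log(theta - 1/2)/45 + log(theta + 1)/9.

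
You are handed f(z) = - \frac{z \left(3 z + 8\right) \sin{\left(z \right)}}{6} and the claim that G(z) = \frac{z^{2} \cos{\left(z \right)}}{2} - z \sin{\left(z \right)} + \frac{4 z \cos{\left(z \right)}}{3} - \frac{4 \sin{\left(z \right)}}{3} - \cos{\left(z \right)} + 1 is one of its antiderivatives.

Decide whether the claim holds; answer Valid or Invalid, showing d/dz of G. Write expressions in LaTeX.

Valid - the claim checks out under differentiation.

d/dz[G] = - \frac{z^{2} \sin{\left(z \right)}}{2} - \frac{4 z \sin{\left(z \right)}}{3}
This equals f(z) exactly, so the claim holds.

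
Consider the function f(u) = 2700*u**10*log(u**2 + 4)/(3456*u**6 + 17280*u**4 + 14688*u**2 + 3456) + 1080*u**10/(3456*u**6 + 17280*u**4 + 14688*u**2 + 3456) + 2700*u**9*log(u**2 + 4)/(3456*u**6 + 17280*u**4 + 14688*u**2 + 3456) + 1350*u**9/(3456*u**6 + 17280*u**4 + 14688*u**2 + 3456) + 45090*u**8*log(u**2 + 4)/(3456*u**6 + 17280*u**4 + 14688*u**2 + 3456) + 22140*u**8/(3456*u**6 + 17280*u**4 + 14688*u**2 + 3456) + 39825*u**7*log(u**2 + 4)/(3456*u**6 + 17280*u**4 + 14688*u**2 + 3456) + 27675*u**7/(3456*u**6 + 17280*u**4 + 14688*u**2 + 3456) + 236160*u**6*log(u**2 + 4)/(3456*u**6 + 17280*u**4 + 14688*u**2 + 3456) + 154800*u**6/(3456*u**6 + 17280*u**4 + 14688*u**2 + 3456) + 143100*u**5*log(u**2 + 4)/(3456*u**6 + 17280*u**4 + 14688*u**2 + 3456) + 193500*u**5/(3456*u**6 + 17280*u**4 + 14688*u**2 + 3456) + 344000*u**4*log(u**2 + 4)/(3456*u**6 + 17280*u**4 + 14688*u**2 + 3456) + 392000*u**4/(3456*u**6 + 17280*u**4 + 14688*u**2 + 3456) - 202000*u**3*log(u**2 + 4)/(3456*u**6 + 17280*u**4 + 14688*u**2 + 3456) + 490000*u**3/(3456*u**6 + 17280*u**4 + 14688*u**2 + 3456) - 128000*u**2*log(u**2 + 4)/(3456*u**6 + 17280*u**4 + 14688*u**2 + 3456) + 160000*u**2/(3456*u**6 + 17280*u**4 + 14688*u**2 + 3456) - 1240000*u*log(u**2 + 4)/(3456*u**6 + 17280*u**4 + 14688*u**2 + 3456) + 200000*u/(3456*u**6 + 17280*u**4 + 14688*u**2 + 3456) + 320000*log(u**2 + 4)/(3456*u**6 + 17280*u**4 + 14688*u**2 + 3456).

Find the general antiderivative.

The integrand splits into summands that can be handled one at a time.
Check: d/du[5*u**7*log(u**2 + 4)/(32*u**2 + 16) + 25*u**6*log(u**2 + 4)/(128*u**2 + 64) + 25*u**5*log(u**2 + 4)/(8*u**2 + 4) + 125*u**4*log(u**2 + 4)/(32*u**2 + 16) + 125*u**3*log(u**2 + 4)/(6*u**2 + 3) + 625*u**2*log(u**2 + 4)/(24*u**2 + 12) + 2500*u*log(u**2 + 4)/(54*u**2 + 27) + 3125*log(u**2 + 4)/(54*u**2 + 27)] = (2700*u**10*log(u**2 + 4) + 1080*u**10 + 2700*u**9*log(u**2 + 4) + 1350*u**9 + 45090*u**8*log(u**2 + 4) + 22140*u**8 + 39825*u**7*log(u**2 + 4) + 27675*u**7 + 236160*u**6*log(u**2 + 4) + 154800*u**6 + 143100*u**5*log(u**2 + 4) + 193500*u**5 + 344000*u**4*log(u**2 + 4) + 392000*u**4 - 202000*u**3*log(u**2 + 4) + 490000*u**3 - 128000*u**2*log(u**2 + 4) + 160000*u**2 - 1240000*u*log(u**2 + 4) + 200000*u + 320000*log(u**2 + 4))/(3456*u**6 + 17280*u**4 + 14688*u**2 + 3456), which equals f(u).

F(u) = 5*u**7*log(u**2 + 4)/(32*u**2 + 16) + 25*u**6*log(u**2 + 4)/(128*u**2 + 64) + 25*u**5*log(u**2 + 4)/(8*u**2 + 4) + 125*u**4*log(u**2 + 4)/(32*u**2 + 16) + 125*u**3*log(u**2 + 4)/(6*u**2 + 3) + 625*u**2*log(u**2 + 4)/(24*u**2 + 12) + 2500*u*log(u**2 + 4)/(54*u**2 + 27) + 3125*log(u**2 + 4)/(54*u**2 + 27) + C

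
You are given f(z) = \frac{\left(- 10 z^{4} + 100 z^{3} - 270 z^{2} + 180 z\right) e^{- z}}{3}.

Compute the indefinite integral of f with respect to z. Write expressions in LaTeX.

Recognize the product-rule pattern: f = u'v + uv' with u = \frac{10 \left(- z^{2} + 3 z\right)^{2}}{3}, v = e^{- z}, so integration by parts undoes it.
Check: d/dz[\frac{\left(10 z^{4} - 60 z^{3} + 90 z^{2}\right) e^{- z}}{3}] = \frac{\left(- 10 z^{4} + 100 z^{3} - 270 z^{2} + 180 z\right) e^{- z}}{3} = f(z).

F(z) = \frac{\left(10 z^{4} - 60 z^{3} + 90 z^{2}\right) e^{- z}}{3} + C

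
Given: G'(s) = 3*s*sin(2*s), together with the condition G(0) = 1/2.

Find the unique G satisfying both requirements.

A first test for any G(s): its s-derivative must equal the given G'(s).
A general antiderivative is -3*s*cos(2*s)/2 + 3*sin(2*s)/4 + C.
The condition gives C = 1/2 - (0) = 1/2.
So G(s) = -3*s*cos(2*s)/2 + 3*sin(2*s)/4 + 1/2.
Check: d/ds[-3*s*cos(2*s)/2 + 3*sin(2*s)/4 + 1/2] = 3*s*sin(2*s) = G'(s).

G(s) = -3*s*cos(2*s)/2 + 3*sin(2*s)/4 + 1/2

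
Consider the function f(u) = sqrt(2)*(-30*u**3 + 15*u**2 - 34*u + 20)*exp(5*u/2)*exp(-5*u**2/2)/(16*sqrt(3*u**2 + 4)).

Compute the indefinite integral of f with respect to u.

f has the shape v'r + vr' for v = sqrt(3*u**2/2 + 2)/4 and r = exp(-5*u**2/2 + 5*u/2) — it is the derivative of the product v*r.
Check: d/du[sqrt(3*u**2/2 + 2)*exp(-5*u**2/2 + 5*u/2)/4] = sqrt(2)*(-30*u**3*exp(5*u/2)*exp(-5*u**2/2) + 15*u**2*exp(5*u/2)*exp(-5*u**2/2) - 34*u*exp(5*u/2)*exp(-5*u**2/2) + 20*exp(5*u/2)*exp(-5*u**2/2))/(16*sqrt(3*u**2 + 4)), which equals f(u).

F(u) = sqrt(3*u**2/2 + 2)*exp(-5*u**2/2 + 5*u/2)/4 + C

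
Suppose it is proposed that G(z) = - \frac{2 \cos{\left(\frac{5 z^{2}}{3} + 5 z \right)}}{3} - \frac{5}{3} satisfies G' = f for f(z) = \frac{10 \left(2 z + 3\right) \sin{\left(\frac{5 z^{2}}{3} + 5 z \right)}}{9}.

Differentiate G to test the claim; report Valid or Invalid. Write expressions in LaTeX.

d/dz[G] = \frac{20 z \sin{\left(\frac{5 z^{2}}{3} + 5 z \right)}}{9} + \frac{10 \sin{\left(\frac{5 z^{2}}{3} + 5 z \right)}}{3}
This equals f(z) exactly, so the claim holds.

Valid - the claim checks out under differentiation.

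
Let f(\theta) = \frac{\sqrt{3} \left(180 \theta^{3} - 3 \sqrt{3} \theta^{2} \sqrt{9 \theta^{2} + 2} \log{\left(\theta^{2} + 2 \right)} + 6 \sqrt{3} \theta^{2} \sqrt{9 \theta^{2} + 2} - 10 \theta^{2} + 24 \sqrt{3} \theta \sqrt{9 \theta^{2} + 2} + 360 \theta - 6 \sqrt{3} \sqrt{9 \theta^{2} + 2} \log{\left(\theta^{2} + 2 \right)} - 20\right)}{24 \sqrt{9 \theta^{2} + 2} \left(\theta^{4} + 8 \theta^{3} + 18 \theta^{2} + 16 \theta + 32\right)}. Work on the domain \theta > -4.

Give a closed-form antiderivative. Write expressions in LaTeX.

An antiderivative is F(\theta) = \frac{5 \sqrt{3 \theta^{2} + \frac{2}{3}}}{8 \theta + 32} + \frac{3 \log{\left(\theta^{2} + 2 \right)}}{8 \theta + 32}.

f has the shape u'v + uv' for u = - \frac{1}{4 \left(\theta + 4\right)} and v = - \frac{5 \sqrt{3 \theta^{2} + \frac{2}{3}}}{2} - \frac{3 \log{\left(\theta^{2} + 2 \right)}}{2} — it is the derivative of the product u*v.
Check: d/d\theta[\frac{5 \sqrt{3 \theta^{2} + \frac{2}{3}}}{8 \theta + 32} + \frac{3 \log{\left(\theta^{2} + 2 \right)}}{8 \theta + 32}] = \frac{180 \theta^{3} - 3 \sqrt{3} \theta^{2} \sqrt{9 \theta^{2} + 2} \log{\left(\theta^{2} + 2 \right)} + 6 \sqrt{3} \theta^{2} \sqrt{9 \theta^{2} + 2} - 10 \theta^{2} + 24 \sqrt{3} \theta \sqrt{9 \theta^{2} + 2} + 360 \theta - 6 \sqrt{3} \sqrt{9 \theta^{2} + 2} \log{\left(\theta^{2} + 2 \right)} - 20}{8 \sqrt{3} \theta^{4} \sqrt{9 \theta^{2} + 2} + 64 \sqrt{3} \theta^{3} \sqrt{9 \theta^{2} + 2} + 144 \sqrt{3} \theta^{2} \sqrt{9 \theta^{2} + 2} + 128 \sqrt{3} \theta \sqrt{9 \theta^{2} + 2} + 256 \sqrt{3} \sqrt{9 \theta^{2} + 2}}, which equals f(\theta).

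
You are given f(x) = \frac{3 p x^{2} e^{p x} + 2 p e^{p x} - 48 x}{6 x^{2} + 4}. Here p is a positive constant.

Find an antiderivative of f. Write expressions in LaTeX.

For F(x) to be correct the identity F'(x) - f(x) = 0 must hold.
Check: d/dx[\frac{e^{p x}}{2} - 4 \log{\left(\frac{3 x^{2}}{2} + 1 \right)}] = \frac{3 p x^{2} e^{p x} + 2 p e^{p x} - 48 x}{6 x^{2} + 4} = f(x).

An antiderivative is F(x) = \frac{e^{p x}}{2} - 4 \log{\left(\frac{3 x^{2}}{2} + 1 \right)}.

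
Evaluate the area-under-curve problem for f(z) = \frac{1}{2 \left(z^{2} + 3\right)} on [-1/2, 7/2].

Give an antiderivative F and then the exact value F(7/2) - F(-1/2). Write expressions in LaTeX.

An antiderivative F(z) passes only if d/dz[F] lands on f(z) exactly.
F(z) = \frac{\sqrt{3} \operatorname{atan}{\left(\frac{\sqrt{3} z}{3} \right)}}{6} is an antiderivative of f.
Check: d/dz[\frac{\sqrt{3} \operatorname{atan}{\left(\frac{\sqrt{3} z}{3} \right)}}{6}] = \frac{1}{2 z^{2} + 6}, which equals f(z).
F(7/2) = \frac{\sqrt{3} \operatorname{atan}{\left(\frac{7 \sqrt{3}}{6} \right)}}{6}; F(-1/2) = - \frac{\sqrt{3} \operatorname{atan}{\left(\frac{\sqrt{3}}{6} \right)}}{6}.
Integral = F(7/2) - F(-1/2) = \frac{\sqrt{3} \operatorname{atan}{\left(\frac{\sqrt{3}}{6} \right)}}{6} + \frac{\sqrt{3} \operatorname{atan}{\left(\frac{7 \sqrt{3}}{6} \right)}}{6}.

Antiderivative: F(z) = \frac{\sqrt{3} \operatorname{atan}{\left(\frac{\sqrt{3} z}{3} \right)}}{6}; value = \frac{\sqrt{3} \operatorname{atan}{\left(\frac{\sqrt{3}}{6} \right)}}{6} + \frac{\sqrt{3} \operatorname{atan}{\left(\frac{7 \sqrt{3}}{6} \right)}}{6}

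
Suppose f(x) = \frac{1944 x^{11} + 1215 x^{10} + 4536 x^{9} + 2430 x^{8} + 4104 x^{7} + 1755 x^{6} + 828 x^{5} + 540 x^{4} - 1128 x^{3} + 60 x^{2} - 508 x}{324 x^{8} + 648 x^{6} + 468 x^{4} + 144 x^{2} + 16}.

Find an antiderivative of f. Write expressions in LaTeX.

An antiderivative is F(x) = \frac{54 x^{8} + 45 x^{7} + 90 x^{6} + 45 x^{5} + 12 x^{4} + 10 x^{3} + 26 x^{2} + 34}{4 \left(3 x^{2} + 1\right) \left(3 x^{2} + 2\right)}.

Whatever form F(x) takes, F'(x) = f(x) is non-negotiable.
Check: d/dx[\frac{54 x^{8} + 45 x^{7} + 90 x^{6} + 45 x^{5} + 12 x^{4} + 10 x^{3} + 26 x^{2} + 34}{4 \left(3 x^{2} + 1\right) \left(3 x^{2} + 2\right)}] = \frac{1944 x^{11} + 1215 x^{10} + 4536 x^{9} + 2430 x^{8} + 4104 x^{7} + 1755 x^{6} + 828 x^{5} + 540 x^{4} - 1128 x^{3} + 60 x^{2} - 508 x}{324 x^{8} + 648 x^{6} + 468 x^{4} + 144 x^{2} + 16} = f(x).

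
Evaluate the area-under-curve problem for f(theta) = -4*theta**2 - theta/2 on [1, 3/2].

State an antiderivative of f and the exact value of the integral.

Antiderivative: F(theta) = -4*theta**3/3 - theta**2/4; value = -167/48

The integrand splits into summands that can be handled one at a time.
F(theta) = -4*theta**3/3 - theta**2/4 is an antiderivative of f.
Check: d/dtheta[-4*theta**3/3 - theta**2/4] = -4*theta**2 - theta/2 = f(theta).
F(3/2) = -81/16; F(1) = -19/12.
Integral = F(3/2) - F(1) = -167/48.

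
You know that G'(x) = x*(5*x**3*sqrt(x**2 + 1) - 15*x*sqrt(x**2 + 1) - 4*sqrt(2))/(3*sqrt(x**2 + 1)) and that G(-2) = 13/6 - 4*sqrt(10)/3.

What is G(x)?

Recover the given G'(x) by differentiating a candidate G(x); any mismatch rules it out.
A general antiderivative is x**5/3 - 5*x**3/3 - 4*sqrt(2*x**2 + 2)/3 + 1/2 + C.
The condition gives C = 13/6 - 4*sqrt(10)/3 - (19/6 - 4*sqrt(10)/3) = -1.
So G(x) = x**5/3 - 5*x**3/3 - 4*sqrt(2*x**2 + 2)/3 - 1/2.
Check: d/dx[x**5/3 - 5*x**3/3 - 4*sqrt(2*x**2 + 2)/3 - 1/2] = (5*x**4*sqrt(x**2 + 1) - 15*x**2*sqrt(x**2 + 1) - 4*sqrt(2)*x)/(3*sqrt(x**2 + 1)), which equals G'(x).

G(x) = x**5/3 - 5*x**3/3 - 4*sqrt(2*x**2 + 2)/3 - 1/2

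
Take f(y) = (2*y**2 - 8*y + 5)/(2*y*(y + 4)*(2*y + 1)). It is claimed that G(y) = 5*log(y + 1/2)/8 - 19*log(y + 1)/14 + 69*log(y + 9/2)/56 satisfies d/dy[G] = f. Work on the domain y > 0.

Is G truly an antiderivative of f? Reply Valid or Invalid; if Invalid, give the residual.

d/dy[G] = (4*y**2 - 12*y + 3)/(8*y**3 + 48*y**2 + 58*y + 18)
d/dy[G] - f(y) = (-2*y**3 + 15*y**2 + 29*y - 45)/(8*y**5 + 80*y**4 + 250*y**3 + 250*y**2 + 72*y) != 0.

Invalid: d/dy[G] - f = (-2*y**3 + 15*y**2 + 29*y - 45)/(8*y**5 + 80*y**4 + 250*y**3 + 250*y**2 + 72*y), which is not 0.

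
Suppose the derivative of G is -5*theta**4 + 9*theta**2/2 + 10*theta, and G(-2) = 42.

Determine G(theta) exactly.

The integrand splits into summands that can be handled one at a time.
A general antiderivative is -theta**5 + 3*theta**3/2 + 5*theta**2 + C.
The condition gives C = 42 - (40) = 2.
So G(theta) = (-2*theta**5 + 3*theta**3 + 10*theta**2 + 4)/2.
Check: d/dtheta[(-2*theta**5 + 3*theta**3 + 10*theta**2 + 4)/2] = -5*theta**4 + 9*theta**2/2 + 10*theta = G'(theta).

G(theta) = (-2*theta**5 + 3*theta**3 + 10*theta**2 + 4)/2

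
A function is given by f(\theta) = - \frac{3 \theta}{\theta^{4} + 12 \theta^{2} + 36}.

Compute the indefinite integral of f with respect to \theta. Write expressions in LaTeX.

f matches the chain-rule pattern g'(h)*h' with inner function h(\theta) = \frac{\theta^{2}}{2} + 3; substituting u = h(\theta) collapses the integral.
Check: d/d\theta[\frac{3}{2 \theta^{2} + 12}] = - \frac{3 \theta}{\theta^{4} + 12 \theta^{2} + 36} = f(\theta).

F(\theta) = \frac{3}{2 \theta^{2} + 12} + C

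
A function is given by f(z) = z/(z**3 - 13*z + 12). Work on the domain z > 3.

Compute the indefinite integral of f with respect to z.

The denominator factors as (z - 3)*(z - 1)*(z + 4); partial fractions split f into directly integrable pieces: -4/(35*(z + 4)) - 1/(10*(z - 1)) + 3/(14*(z - 3)).
Check: d/dz[3*log(z - 3)/14 - log(z - 1)/10 - 4*log(z + 4)/35] = z/(z**3 - 13*z + 12) = f(z).

F(z) = 3*log(z - 3)/14 - log(z - 1)/10 - 4*log(z + 4)/35 + C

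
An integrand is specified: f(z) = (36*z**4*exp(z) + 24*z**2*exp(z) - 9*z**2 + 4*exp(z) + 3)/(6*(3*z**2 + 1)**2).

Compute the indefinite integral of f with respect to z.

For F(z) to be correct the identity F'(z) - f(z) = 0 must hold.
Check: d/dz[(3*z + 4*(3*z**2 + 1)*exp(z))/(6*(3*z**2 + 1))] = (36*z**4*exp(z) + 24*z**2*exp(z) - 9*z**2 + 4*exp(z) + 3)/(54*z**4 + 36*z**2 + 6), which equals f(z).

F(z) = (3*z + 4*(3*z**2 + 1)*exp(z))/(6*(3*z**2 + 1)) + C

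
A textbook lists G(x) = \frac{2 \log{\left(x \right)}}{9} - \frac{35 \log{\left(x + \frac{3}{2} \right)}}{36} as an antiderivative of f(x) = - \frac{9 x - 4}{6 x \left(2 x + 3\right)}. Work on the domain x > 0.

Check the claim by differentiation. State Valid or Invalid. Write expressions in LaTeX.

d/dx[G] = \frac{4 - 9 x}{12 x^{2} + 18 x}
This equals f(x) exactly, so the claim holds.

Valid. The derivative of G reproduces f.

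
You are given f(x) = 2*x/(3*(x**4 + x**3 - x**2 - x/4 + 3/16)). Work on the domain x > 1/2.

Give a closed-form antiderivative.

An antiderivative is F(x) = -(-2*x*log(x - 1/2) + 8*x*log(x + 1/2) - 6*x*log(x + 3/2) + log(x - 1/2) - 4*log(x + 1/2) + 3*log(x + 3/2) + 4)/(12*(2*x - 1)).

Factor the denominator (3*(2*x - 1)**2*(2*x + 1)*(2*x + 3)) and decompose: f = 1/(2*(2*x + 3)) - 2/(3*(2*x + 1)) + 1/(6*(2*x - 1)) + 2/(3*(2*x - 1)**2); each piece integrates to a log, atan, or power term.
Check: d/dx[-(-2*x*log(x - 1/2) + 8*x*log(x + 1/2) - 6*x*log(x + 3/2) + log(x - 1/2) - 4*log(x + 1/2) + 3*log(x + 3/2) + 4)/(12*(2*x - 1))] = 32*x/(48*x**4 + 48*x**3 - 48*x**2 - 12*x + 9), which equals f(x).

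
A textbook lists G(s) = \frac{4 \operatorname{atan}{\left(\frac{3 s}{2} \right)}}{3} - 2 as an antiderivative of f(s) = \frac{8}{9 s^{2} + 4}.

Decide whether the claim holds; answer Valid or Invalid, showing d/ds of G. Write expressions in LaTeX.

Valid - the claim checks out under differentiation.

d/ds[G] = \frac{8}{9 s^{2} + 4}
This equals f(s) exactly, so the claim holds.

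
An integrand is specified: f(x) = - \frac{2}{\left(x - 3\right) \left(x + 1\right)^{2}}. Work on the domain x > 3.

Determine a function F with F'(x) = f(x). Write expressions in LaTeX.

Factor the denominator (\left(x - 3\right) \left(x + 1\right)^{2}) and decompose: f = \frac{1}{8 \left(x + 1\right)} + \frac{1}{2 \left(x + 1\right)^{2}} - \frac{1}{8 \left(x - 3\right)}; each piece integrates to a log, atan, or power term.
Check: d/dx[- \frac{\log{\left(x - 3 \right)}}{8} + \frac{\log{\left(x + 1 \right)}}{8} - \frac{2}{4 x + 4}] = - \frac{2}{x^{3} - x^{2} - 5 x - 3}, which equals f(x).

An antiderivative is F(x) = - \frac{\log{\left(x - 3 \right)}}{8} + \frac{\log{\left(x + 1 \right)}}{8} - \frac{2}{4 x + 4}.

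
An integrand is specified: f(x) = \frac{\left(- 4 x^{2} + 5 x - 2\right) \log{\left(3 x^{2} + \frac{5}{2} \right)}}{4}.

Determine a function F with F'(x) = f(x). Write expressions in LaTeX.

Differentiate the proposed F(x) back; it has to land on f(x) exactly.
Check: d/dx[- \frac{144 x^{3} \log{\left(3 x^{2} + \frac{5}{2} \right)} - 96 x^{3} - 270 x^{2} \log{\left(3 x^{2} + \frac{5}{2} \right)} + 270 x^{2} + 216 x \log{\left(3 x^{2} + \frac{5}{2} \right)} - 192 x - 225 \log{\left(x^{2} + \frac{5}{6} \right)} + 32 \sqrt{30} \operatorname{atan}{\left(\frac{\sqrt{30} x}{5} \right)}}{432}] = - x^{2} \log{\left(3 x^{2} + \frac{5}{2} \right)} + \frac{5 x \log{\left(3 x^{2} + \frac{5}{2} \right)}}{4} - \frac{\log{\left(3 x^{2} + \frac{5}{2} \right)}}{2}, which equals f(x).

An antiderivative is F(x) = - \frac{144 x^{3} \log{\left(3 x^{2} + \frac{5}{2} \right)} - 96 x^{3} - 270 x^{2} \log{\left(3 x^{2} + \frac{5}{2} \right)} + 270 x^{2} + 216 x \log{\left(3 x^{2} + \frac{5}{2} \right)} - 192 x - 225 \log{\left(x^{2} + \frac{5}{6} \right)} + 32 \sqrt{30} \operatorname{atan}{\left(\frac{\sqrt{30} x}{5} \right)}}{432}.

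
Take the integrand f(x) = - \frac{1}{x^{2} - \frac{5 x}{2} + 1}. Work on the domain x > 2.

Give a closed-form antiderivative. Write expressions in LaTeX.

An antiderivative is F(x) = \frac{2 \left(- \log{\left(x - 2 \right)} + \log{\left(x - \frac{1}{2} \right)}\right)}{3}.

Factor the denominator (\left(x - 2\right) \left(2 x - 1\right)) and decompose: f = \frac{4}{3 \left(2 x - 1\right)} - \frac{2}{3 \left(x - 2\right)}; each piece integrates to a log, atan, or power term.
Check: d/dx[\frac{2 \left(- \log{\left(x - 2 \right)} + \log{\left(x - \frac{1}{2} \right)}\right)}{3}] = - \frac{2}{2 x^{2} - 5 x + 2}, which equals f(x).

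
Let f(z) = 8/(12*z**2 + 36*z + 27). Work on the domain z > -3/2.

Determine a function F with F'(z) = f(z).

An antiderivative is F(z) = -4/(6*z + 9).

An antiderivative F(z) passes only if d/dz[F] lands on f(z) exactly.
Check: d/dz[-4/(6*z + 9)] = 8/(12*z**2 + 36*z + 27) = f(z).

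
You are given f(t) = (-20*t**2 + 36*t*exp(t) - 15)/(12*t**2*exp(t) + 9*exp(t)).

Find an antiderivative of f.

An antiderivative is F(t) = (9*exp(t)*log(4*t**2 + 3) + 10)*exp(-t)/6.

A first test for any F(t): its t-derivative must equal f(t) identically.
Check: d/dt[(9*exp(t)*log(4*t**2 + 3) + 10)*exp(-t)/6] = (-20*t**2 + 36*t*exp(t) - 15)/(12*t**2*exp(t) + 9*exp(t)) = f(t).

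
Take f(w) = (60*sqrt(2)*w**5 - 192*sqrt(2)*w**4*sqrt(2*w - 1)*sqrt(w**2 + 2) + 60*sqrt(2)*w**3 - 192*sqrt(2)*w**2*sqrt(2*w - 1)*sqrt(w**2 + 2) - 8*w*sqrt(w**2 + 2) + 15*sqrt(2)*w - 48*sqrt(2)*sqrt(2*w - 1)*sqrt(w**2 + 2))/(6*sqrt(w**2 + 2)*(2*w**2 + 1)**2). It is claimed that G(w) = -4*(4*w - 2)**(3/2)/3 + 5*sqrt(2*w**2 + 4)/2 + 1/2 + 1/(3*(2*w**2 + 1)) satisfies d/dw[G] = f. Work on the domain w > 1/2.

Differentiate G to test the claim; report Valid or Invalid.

Valid - the claim checks out under differentiation.

d/dw[G] = (60*sqrt(2)*w**5 - 192*sqrt(2)*w**4*sqrt(2*w - 1)*sqrt(w**2 + 2) + 60*sqrt(2)*w**3 - 192*sqrt(2)*w**2*sqrt(2*w - 1)*sqrt(w**2 + 2) - 8*w*sqrt(w**2 + 2) + 15*sqrt(2)*w - 48*sqrt(2)*sqrt(2*w - 1)*sqrt(w**2 + 2))/(24*w**4*sqrt(w**2 + 2) + 24*w**2*sqrt(w**2 + 2) + 6*sqrt(w**2 + 2))
This equals f(w) exactly, so the claim holds.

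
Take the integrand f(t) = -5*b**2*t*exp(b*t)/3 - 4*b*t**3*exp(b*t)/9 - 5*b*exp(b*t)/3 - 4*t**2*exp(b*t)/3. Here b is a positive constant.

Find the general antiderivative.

Recognize the product-rule pattern: f = u'v + uv' with u = -5*b*t/3 - 4*t**3/9, v = exp(b*t), so integration by parts undoes it.
Check: d/dt[-t*(15*b + 4*t**2)*exp(b*t)/9] = -5*b**2*t*exp(b*t)/3 - 4*b*t**3*exp(b*t)/9 - 5*b*exp(b*t)/3 - 4*t**2*exp(b*t)/3 = f(t).

F(t) = -t*(15*b + 4*t**2)*exp(b*t)/9 + C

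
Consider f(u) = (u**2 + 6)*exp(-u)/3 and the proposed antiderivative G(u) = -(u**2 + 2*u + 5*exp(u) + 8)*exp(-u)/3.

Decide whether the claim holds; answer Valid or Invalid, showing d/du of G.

Valid - differentiating G returns exactly f.

d/du[G] = (u**2 + 6)*exp(-u)/3
This equals f(u) exactly, so the claim holds.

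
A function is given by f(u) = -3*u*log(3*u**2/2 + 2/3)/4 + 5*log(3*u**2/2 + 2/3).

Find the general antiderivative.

The integrand splits into summands that can be handled one at a time.
Check: d/du[-3*u**2*log(3*u**2/2 + 2/3)/8 + 3*u**2/8 + 5*u*log(3*u**2/2 + 2/3) - 10*u - log(u**2 + 4/9)/6 + 20*atan(3*u/2)/3] = -3*u*log(9*u**2 + 4)/4 + 3*u*log(6)/4 + 5*log(9*u**2 + 4) - 5*log(6), which equals f(u).

F(u) = -3*u**2*log(3*u**2/2 + 2/3)/8 + 3*u**2/8 + 5*u*log(3*u**2/2 + 2/3) - 10*u - log(u**2 + 4/9)/6 + 20*atan(3*u/2)/3 + C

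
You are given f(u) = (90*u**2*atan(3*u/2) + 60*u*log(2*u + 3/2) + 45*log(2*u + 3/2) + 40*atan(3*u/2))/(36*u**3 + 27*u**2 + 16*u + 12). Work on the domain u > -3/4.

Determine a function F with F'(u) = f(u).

Recognize the product-rule pattern: f = v'r + vr' with v = 5*atan(3*u/2)/2, r = log(2*u + 3/2), so integration by parts undoes it.
Check: d/du[5*log(2*u + 3/2)*atan(3*u/2)/2] = (90*u**2*atan(3*u/2) + 60*u*log(2*u + 3/2) + 45*log(2*u + 3/2) + 40*atan(3*u/2))/(36*u**3 + 27*u**2 + 16*u + 12) = f(u).

An antiderivative is F(u) = 5*log(2*u + 3/2)*atan(3*u/2)/2.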